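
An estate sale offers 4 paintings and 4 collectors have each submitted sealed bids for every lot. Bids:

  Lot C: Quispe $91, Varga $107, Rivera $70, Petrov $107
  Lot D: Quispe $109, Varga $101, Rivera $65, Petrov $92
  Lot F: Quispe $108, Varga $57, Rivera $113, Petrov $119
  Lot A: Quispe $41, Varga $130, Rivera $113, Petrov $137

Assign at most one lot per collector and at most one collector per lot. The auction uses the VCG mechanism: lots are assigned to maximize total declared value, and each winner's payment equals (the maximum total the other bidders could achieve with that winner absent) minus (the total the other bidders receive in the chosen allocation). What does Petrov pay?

Efficient allocation: Quispe→Lot D ($109), Varga→Lot C ($107), Rivera→Lot F ($113), Petrov→Lot A ($137); total welfare W = $466.
Petrov receives Lot A at value $137, so the others get W − 137 = $329.
Without Petrov: best allocation of the remaining 3 bidders over all 4 lots is Quispe→Lot D ($109), Varga→Lot A ($130), Rivera→Lot F ($113), total $352.
VCG payment = (others' best without Petrov) − (others' welfare with Petrov) = 352 − 329 = $23.

Petrov pays $23.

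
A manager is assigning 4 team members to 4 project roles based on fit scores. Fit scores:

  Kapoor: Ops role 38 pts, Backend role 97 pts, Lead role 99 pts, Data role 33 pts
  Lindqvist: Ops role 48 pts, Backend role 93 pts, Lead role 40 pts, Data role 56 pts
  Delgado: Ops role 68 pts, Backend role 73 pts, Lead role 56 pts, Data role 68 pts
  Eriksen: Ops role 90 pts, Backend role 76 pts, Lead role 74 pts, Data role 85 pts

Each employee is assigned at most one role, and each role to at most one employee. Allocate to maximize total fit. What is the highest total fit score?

Maximum total: 350 pts

Optimal: Kapoor→Lead role (99 pts), Lindqvist→Backend role (93 pts), Delgado→Data role (68 pts), Eriksen→Ops role (90 pts) — total 99+93+68+90 = 350 pts.
Next-best assignment: Kapoor→Lead role, Lindqvist→Backend role, Delgado→Ops role, Eriksen→Data role = 345 pts.
No other one-to-one assignment exceeds 350 pts.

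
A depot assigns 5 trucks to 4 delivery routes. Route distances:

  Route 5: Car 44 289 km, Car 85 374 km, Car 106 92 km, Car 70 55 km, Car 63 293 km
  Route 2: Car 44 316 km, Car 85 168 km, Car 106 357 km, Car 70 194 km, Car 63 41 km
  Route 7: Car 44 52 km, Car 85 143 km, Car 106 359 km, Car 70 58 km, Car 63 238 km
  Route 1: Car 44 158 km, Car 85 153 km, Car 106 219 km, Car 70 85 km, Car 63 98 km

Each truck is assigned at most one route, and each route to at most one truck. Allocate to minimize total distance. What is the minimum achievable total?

Min total: 270 km

This is a one-to-one assignment (minimum-cost bipartite matching).
Optimal: Car 106→Route 5 (92 km), Car 63→Route 2 (41 km), Car 44→Route 7 (52 km), Car 70→Route 1 (85 km) — total 92+41+52+85 = 270 km.
Row-greedy (each truck in turn takes its cheapest remaining route) gives 491 km, worse by 221.
Checked against all permutations: 270 km is optimal.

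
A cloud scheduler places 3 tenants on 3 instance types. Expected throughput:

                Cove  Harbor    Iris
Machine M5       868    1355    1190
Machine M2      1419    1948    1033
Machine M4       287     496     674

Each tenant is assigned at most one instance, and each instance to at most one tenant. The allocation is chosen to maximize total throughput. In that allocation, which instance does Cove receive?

Optimal: Cove→Machine M5 (868 ops/s), Harbor→Machine M2 (1948 ops/s), Iris→Machine M4 (674 ops/s) — total 868+1948+674 = 3490 ops/s.
Column-greedy (each instance in turn goes to its best remaining tenant) gives 3448 ops/s, worse by 42.
Swapping Harbor↔Cove (Harbor→Machine M5 1355 ops/s, Cove→Machine M2 1419 ops/s) loses 42.
No other one-to-one assignment exceeds 3490 ops/s.
Cove's own top instance is Machine M2 (1419 ops/s), but forcing Cove→Machine M2 and reassigning the rest optimally gives only 3448 ops/s — worse by 42.

Cove receives Machine M5.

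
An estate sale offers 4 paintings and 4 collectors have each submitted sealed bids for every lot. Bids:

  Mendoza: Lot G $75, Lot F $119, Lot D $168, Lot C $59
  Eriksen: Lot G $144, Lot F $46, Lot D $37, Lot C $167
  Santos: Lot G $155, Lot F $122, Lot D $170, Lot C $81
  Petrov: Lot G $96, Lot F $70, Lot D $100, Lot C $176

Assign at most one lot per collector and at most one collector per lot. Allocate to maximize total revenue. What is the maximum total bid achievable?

Max total: $610

Optimal: Mendoza→Lot D ($168), Eriksen→Lot G ($144), Santos→Lot F ($122), Petrov→Lot C ($176) — total 168+144+122+176 = $610.
Column-greedy (each lot in turn goes to its best remaining collector) gives $541, worse by 69.
Next-best assignment: Mendoza→Lot F, Eriksen→Lot G, Santos→Lot D, Petrov→Lot C = $609.
Checked against all permutations: $610 is optimal.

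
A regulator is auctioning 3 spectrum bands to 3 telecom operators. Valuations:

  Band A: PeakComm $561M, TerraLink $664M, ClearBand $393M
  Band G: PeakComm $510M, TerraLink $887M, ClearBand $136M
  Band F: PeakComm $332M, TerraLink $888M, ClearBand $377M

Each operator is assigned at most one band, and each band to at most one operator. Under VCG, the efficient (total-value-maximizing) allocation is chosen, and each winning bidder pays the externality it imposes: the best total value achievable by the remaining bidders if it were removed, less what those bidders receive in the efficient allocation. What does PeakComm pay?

PeakComm pays $17M.

Efficient allocation: PeakComm→Band A ($561M), TerraLink→Band G ($887M), ClearBand→Band F ($377M); total welfare W = $1825M.
PeakComm receives Band A at value $561M, so the others get W − 561 = $1264M.
Without PeakComm: best allocation of the remaining 2 bidders over all 3 bands is TerraLink→Band F ($888M), ClearBand→Band A ($393M), total $1281M.
VCG payment = (others' best without PeakComm) − (others' welfare with PeakComm) = 1281 − 1264 = $17M.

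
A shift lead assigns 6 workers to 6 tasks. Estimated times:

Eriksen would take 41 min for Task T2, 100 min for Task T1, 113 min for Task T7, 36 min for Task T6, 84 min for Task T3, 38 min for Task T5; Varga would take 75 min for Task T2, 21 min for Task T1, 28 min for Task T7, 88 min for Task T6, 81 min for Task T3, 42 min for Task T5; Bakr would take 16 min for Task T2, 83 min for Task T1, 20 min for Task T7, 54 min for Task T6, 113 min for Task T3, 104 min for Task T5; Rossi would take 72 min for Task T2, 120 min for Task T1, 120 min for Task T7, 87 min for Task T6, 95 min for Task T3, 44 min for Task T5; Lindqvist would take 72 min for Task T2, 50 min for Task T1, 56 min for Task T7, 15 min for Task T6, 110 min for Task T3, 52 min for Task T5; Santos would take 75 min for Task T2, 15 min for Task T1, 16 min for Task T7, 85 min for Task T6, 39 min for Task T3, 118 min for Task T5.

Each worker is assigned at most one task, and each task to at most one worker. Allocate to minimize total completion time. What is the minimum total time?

Minimum total: 180 min

This is a one-to-one assignment (minimum-cost bipartite matching).
Optimal: Eriksen→Task T2 (41 min), Varga→Task T1 (21 min), Bakr→Task T7 (20 min), Rossi→Task T5 (44 min), Lindqvist→Task T6 (15 min), Santos→Task T3 (39 min) — total 41+21+20+44+15+39 = 180 min.
Row-greedy (each worker in turn takes its cheapest remaining task) gives 212 min, worse by 32.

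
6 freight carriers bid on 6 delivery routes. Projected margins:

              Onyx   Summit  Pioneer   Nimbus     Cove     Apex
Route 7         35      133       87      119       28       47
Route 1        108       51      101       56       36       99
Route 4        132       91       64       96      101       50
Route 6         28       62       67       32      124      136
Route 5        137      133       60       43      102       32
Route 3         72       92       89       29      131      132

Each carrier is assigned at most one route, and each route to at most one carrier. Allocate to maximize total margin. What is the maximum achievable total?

Optimal: Onyx→Route 4 ($132k), Summit→Route 5 ($133k), Pioneer→Route 1 ($101k), Nimbus→Route 7 ($119k), Cove→Route 3 ($131k), Apex→Route 6 ($136k) — total 132+133+101+119+131+136 = $752k.
Max-entry greedy (repeatedly take the single best remaining cell) gives $734k, worse by 18.

Maximum total: $752k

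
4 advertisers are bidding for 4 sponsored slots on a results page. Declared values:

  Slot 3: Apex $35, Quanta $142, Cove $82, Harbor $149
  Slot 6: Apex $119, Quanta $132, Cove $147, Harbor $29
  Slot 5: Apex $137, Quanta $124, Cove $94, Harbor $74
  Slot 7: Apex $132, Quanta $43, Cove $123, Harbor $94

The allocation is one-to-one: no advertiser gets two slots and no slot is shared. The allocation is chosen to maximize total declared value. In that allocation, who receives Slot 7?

Apex receives Slot 7.

Treat this as an assignment problem: match each advertiser to one slot.
Optimal: Apex→Slot 7 ($132), Quanta→Slot 5 ($124), Cove→Slot 6 ($147), Harbor→Slot 3 ($149) — total 132+124+147+149 = $552.
Column-greedy (each slot in turn goes to its best remaining advertiser) gives $476, worse by 76.
Swapping Cove↔Quanta (Cove→Slot 5 $94, Quanta→Slot 6 $132) loses 45.
Apex's own top slot is Slot 5 ($137), but forcing Apex→Slot 5 and reassigning the rest optimally gives only $541 — worse by 11.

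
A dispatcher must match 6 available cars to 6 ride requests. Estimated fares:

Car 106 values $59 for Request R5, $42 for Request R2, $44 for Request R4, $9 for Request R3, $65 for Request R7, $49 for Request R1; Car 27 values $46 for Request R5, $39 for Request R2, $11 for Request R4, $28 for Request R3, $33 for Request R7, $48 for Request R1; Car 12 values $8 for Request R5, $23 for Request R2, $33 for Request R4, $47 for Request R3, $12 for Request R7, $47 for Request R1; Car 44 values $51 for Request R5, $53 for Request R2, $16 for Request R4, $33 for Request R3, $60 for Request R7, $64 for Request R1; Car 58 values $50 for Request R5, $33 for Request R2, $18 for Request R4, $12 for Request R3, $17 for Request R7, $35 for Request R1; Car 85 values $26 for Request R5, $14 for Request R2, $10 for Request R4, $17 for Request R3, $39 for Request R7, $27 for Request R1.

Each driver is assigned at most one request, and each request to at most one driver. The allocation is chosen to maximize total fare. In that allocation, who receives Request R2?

Car 27 receives Request R2.

Optimal: Car 106→Request R4 ($44), Car 27→Request R2 ($39), Car 12→Request R3 ($47), Car 44→Request R1 ($64), Car 58→Request R5 ($50), Car 85→Request R7 ($39) — total 44+39+47+64+50+39 = $283.
Max-entry greedy (repeatedly take the single best remaining cell) gives $275, worse by 8.
Checked against all permutations: $283 is optimal.
Car 27's own top request is Request R1 ($48), but forcing Car 27→Request R1 and reassigning the rest optimally gives only $281 — worse by 2.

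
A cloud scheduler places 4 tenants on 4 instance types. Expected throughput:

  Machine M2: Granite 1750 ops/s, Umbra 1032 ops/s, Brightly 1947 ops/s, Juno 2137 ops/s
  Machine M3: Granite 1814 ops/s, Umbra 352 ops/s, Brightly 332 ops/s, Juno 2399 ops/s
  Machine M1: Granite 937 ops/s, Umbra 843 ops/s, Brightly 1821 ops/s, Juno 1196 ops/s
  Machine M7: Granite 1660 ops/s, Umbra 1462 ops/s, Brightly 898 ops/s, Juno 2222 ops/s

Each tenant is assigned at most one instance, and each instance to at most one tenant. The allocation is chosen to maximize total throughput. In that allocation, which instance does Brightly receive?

Brightly receives Machine M1.

Optimal: Granite→Machine M2 (1750 ops/s), Umbra→Machine M7 (1462 ops/s), Brightly→Machine M1 (1821 ops/s), Juno→Machine M3 (2399 ops/s) — total 1750+1462+1821+2399 = 7432 ops/s.
Max-entry greedy (repeatedly take the single best remaining cell) gives 6849 ops/s, worse by 583.
Next-best assignment: Granite→Machine M3, Umbra→Machine M7, Brightly→Machine M1, Juno→Machine M2 = 7234 ops/s.
Swapping Granite↔Brightly (Granite→Machine M1 937 ops/s, Brightly→Machine M2 1947 ops/s) loses 687.
Checked against all permutations: 7432 ops/s is optimal.
Brightly's own top instance is Machine M2 (1947 ops/s), but forcing Brightly→Machine M2 and reassigning the rest optimally gives only 6849 ops/s — worse by 583.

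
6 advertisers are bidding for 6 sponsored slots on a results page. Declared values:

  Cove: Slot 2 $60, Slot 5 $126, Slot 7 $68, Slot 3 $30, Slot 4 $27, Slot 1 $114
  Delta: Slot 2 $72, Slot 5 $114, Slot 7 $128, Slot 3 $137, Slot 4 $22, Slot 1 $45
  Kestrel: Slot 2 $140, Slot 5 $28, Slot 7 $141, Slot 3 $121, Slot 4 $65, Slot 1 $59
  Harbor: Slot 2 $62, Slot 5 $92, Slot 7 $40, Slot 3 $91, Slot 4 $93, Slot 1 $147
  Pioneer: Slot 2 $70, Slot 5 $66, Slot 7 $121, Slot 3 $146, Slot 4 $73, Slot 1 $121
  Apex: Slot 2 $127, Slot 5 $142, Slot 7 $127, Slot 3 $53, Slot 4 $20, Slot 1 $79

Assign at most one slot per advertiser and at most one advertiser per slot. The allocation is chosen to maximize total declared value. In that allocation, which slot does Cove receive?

This is a one-to-one assignment (maximum-weight bipartite matching).
Optimal: Cove→Slot 1 ($114), Delta→Slot 7 ($128), Kestrel→Slot 2 ($140), Harbor→Slot 4 ($93), Pioneer→Slot 3 ($146), Apex→Slot 5 ($142) — total 114+128+140+93+146+142 = $763.
Checked against all permutations: $763 is optimal.
Cove's own top slot is Slot 5 ($126), but forcing Cove→Slot 5 and reassigning the rest optimally gives only $751 — worse by 12.

Cove receives Slot 1.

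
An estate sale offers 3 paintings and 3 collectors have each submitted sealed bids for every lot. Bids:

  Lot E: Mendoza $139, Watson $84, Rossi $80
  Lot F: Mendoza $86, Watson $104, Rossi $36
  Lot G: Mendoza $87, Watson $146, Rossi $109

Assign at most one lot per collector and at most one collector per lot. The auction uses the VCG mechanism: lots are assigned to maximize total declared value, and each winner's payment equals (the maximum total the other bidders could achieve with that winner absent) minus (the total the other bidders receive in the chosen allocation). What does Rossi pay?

Rossi pays $42.

Efficient allocation: Mendoza→Lot E ($139), Watson→Lot F ($104), Rossi→Lot G ($109); total welfare W = $352.
Rossi receives Lot G at value $109, so the others get W − 109 = $243.
Without Rossi: best allocation of the remaining 2 bidders over all 3 lots is Mendoza→Lot E ($139), Watson→Lot G ($146), total $285.
VCG payment = (others' best without Rossi) − (others' welfare with Rossi) = 285 − 243 = $42.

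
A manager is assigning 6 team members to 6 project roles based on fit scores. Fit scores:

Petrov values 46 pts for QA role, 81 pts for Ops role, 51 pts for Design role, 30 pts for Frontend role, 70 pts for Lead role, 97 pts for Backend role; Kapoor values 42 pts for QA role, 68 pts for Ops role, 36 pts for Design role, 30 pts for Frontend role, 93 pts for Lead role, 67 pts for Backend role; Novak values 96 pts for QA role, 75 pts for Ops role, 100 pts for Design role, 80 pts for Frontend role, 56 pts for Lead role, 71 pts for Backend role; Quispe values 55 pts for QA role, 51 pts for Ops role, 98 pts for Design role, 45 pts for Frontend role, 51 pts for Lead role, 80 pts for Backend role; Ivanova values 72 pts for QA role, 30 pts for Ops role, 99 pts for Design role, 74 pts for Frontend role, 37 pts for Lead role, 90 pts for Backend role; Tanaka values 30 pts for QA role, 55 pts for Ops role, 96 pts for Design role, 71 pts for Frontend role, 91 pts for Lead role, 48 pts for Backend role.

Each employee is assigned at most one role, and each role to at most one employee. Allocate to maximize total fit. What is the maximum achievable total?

Optimal: Petrov→Ops role (81 pts), Kapoor→Lead role (93 pts), Novak→QA role (96 pts), Quispe→Design role (98 pts), Ivanova→Backend role (90 pts), Tanaka→Frontend role (71 pts) — total 81+93+96+98+90+71 = 529 pts.
Column-greedy (each role in turn goes to its best remaining employee) gives 520 pts, worse by 9.
Next-best assignment: Petrov→Backend role, Kapoor→Ops role, Novak→QA role, Quispe→Design role, Ivanova→Frontend role, Tanaka→Lead role = 524 pts.
Checked against all permutations: 529 pts is optimal.

Maximum total: 529 pts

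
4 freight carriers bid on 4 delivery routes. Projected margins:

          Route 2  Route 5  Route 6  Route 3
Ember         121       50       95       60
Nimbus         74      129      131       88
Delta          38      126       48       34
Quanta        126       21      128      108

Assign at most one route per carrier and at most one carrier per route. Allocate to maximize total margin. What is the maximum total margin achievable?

Maximum total: $486k

Optimal: Ember→Route 2 ($121k), Nimbus→Route 6 ($131k), Delta→Route 5 ($126k), Quanta→Route 3 ($108k) — total 121+131+126+108 = $486k.
Column-greedy (each route in turn goes to its best remaining carrier) gives $384k, worse by 102.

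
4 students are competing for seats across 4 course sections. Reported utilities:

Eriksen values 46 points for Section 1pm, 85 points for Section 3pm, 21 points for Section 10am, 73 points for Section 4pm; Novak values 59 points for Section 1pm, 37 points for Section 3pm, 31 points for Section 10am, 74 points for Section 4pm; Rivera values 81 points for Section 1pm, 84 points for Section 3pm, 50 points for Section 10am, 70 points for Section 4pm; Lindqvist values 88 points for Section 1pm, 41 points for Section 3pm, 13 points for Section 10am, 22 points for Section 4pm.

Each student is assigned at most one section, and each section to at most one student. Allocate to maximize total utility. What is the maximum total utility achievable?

Optimal: Eriksen→Section 3pm (85 points), Novak→Section 4pm (74 points), Rivera→Section 10am (50 points), Lindqvist→Section 1pm (88 points) — total 85+74+50+88 = 297 points.
Row-greedy (each student in turn takes its best remaining section) gives 253 points, worse by 44.
Every other assignment is strictly worse.

Max total: 297 points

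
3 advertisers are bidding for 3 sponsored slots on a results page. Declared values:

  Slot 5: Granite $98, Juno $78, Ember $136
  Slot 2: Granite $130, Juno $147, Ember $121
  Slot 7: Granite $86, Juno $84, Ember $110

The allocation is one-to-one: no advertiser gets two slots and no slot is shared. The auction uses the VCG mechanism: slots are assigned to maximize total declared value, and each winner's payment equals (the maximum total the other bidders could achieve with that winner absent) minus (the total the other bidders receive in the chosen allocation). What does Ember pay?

Ember pays $12.

Efficient allocation: Granite→Slot 7 ($86), Juno→Slot 2 ($147), Ember→Slot 5 ($136); total welfare W = $369.
Ember receives Slot 5 at value $136, so the others get W − 136 = $233.
Without Ember: best allocation of the remaining 2 bidders over all 3 slots is Granite→Slot 5 ($98), Juno→Slot 2 ($147), total $245.
VCG payment = (others' best without Ember) − (others' welfare with Ember) = 245 − 233 = $12.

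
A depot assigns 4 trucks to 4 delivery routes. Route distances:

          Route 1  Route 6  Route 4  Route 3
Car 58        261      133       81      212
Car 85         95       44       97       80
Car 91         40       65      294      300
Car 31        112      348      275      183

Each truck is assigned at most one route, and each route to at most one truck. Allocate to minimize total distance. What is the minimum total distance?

Treat this as an assignment problem: match each truck to one route.
Optimal: Car 58→Route 4 (81 km), Car 85→Route 3 (80 km), Car 91→Route 6 (65 km), Car 31→Route 1 (112 km) — total 81+80+65+112 = 338 km.
Min-entry greedy (repeatedly take the single cheapest remaining cell) gives 348 km, worse by 10.
Next-best assignment: Car 58→Route 4, Car 85→Route 6, Car 91→Route 1, Car 31→Route 3 = 348 km.
Swapping Car 31↔Car 91 (Car 31→Route 6 348 km, Car 91→Route 1 40 km) adds 211.

Minimum total: 338 km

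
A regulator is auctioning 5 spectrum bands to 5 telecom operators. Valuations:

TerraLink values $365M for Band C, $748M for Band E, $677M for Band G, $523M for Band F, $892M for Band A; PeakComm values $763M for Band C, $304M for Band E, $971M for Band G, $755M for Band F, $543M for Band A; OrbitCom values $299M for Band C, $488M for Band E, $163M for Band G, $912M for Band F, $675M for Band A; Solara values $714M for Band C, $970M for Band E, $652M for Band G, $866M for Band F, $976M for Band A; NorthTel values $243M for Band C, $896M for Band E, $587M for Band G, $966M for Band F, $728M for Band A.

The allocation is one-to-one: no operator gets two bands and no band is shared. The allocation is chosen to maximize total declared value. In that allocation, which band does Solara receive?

Solara receives Band C.

Treat this as an assignment problem: match each operator to one band.
Optimal: TerraLink→Band A ($892M), PeakComm→Band G ($971M), OrbitCom→Band F ($912M), Solara→Band C ($714M), NorthTel→Band E ($896M) — total 892+971+912+714+896 = $4385M.
Column-greedy (each band in turn goes to its best remaining operator) gives $4051M, worse by 334.
Next-best assignment: TerraLink→Band G, PeakComm→Band C, OrbitCom→Band F, Solara→Band A, NorthTel→Band E = $4224M.
Swapping OrbitCom↔PeakComm (OrbitCom→Band G $163M, PeakComm→Band F $755M) loses 965.
Solara's own top band is Band A ($976M), but forcing Solara→Band A and reassigning the rest optimally gives only $4224M — worse by 161.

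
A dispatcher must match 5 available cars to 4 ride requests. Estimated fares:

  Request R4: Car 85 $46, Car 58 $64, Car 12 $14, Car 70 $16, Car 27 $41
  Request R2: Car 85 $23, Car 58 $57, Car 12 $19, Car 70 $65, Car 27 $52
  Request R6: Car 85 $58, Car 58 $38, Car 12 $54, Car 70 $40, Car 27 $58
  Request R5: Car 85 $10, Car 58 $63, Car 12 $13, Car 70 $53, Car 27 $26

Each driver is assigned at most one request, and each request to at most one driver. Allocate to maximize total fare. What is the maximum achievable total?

Optimal: Car 85→Request R4 ($46), Car 70→Request R2 ($65), Car 27→Request R6 ($58), Car 58→Request R5 ($63) — total 46+65+58+63 = $232.
Column-greedy (each request in turn goes to its best remaining driver) gives $213, worse by 19.
No other one-to-one assignment exceeds $232.

Max total: $232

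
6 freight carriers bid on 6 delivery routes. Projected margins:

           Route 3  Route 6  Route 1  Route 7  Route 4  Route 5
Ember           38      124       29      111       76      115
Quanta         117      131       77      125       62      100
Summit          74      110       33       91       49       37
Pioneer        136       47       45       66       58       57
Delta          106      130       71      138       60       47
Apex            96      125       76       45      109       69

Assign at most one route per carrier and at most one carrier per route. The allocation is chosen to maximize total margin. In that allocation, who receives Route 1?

Optimal: Ember→Route 5 ($115k), Quanta→Route 1 ($77k), Summit→Route 6 ($110k), Pioneer→Route 3 ($136k), Delta→Route 7 ($138k), Apex→Route 4 ($109k) — total 115+77+110+136+138+109 = $685k.
Max-entry greedy (repeatedly take the single best remaining cell) gives $662k, worse by 23.
Next-best assignment: Ember→Route 5, Quanta→Route 7, Summit→Route 6, Pioneer→Route 3, Delta→Route 1, Apex→Route 4 = $666k.
Quanta's own top route is Route 6 ($131k), but forcing Quanta→Route 6 and reassigning the rest optimally gives only $662k — worse by 23.

Quanta receives Route 1.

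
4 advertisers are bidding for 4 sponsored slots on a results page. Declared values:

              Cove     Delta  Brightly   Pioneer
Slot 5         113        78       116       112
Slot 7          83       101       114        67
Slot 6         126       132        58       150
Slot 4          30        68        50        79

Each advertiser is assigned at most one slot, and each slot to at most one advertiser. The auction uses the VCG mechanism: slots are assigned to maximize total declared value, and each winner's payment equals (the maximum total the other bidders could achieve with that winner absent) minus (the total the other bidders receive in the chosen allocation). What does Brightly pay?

Efficient allocation: Cove→Slot 5 ($113), Delta→Slot 4 ($68), Brightly→Slot 7 ($114), Pioneer→Slot 6 ($150); total welfare W = $445.
Brightly receives Slot 7 at value $114, so the others get W − 114 = $331.
Without Brightly: best allocation of the remaining 3 bidders over all 4 slots is Cove→Slot 5 ($113), Delta→Slot 7 ($101), Pioneer→Slot 6 ($150), total $364.
VCG payment = (others' best without Brightly) − (others' welfare with Brightly) = 364 − 331 = $33.

Brightly pays $33.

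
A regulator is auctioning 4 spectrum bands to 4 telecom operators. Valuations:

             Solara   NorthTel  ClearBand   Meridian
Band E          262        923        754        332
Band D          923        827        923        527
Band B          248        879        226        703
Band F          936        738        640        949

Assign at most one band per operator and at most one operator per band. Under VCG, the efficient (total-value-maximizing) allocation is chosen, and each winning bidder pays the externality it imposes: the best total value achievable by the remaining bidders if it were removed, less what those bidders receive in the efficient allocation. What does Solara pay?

Efficient allocation: Solara→Band D ($923M), NorthTel→Band B ($879M), ClearBand→Band E ($754M), Meridian→Band F ($949M); total welfare W = $3505M.
Solara receives Band D at value $923M, so the others get W − 923 = $2582M.
Without Solara: best allocation of the remaining 3 bidders over all 4 bands is NorthTel→Band E ($923M), ClearBand→Band D ($923M), Meridian→Band F ($949M), total $2795M.
VCG payment = (others' best without Solara) − (others' welfare with Solara) = 2795 − 2582 = $213M.

Solara pays $213M.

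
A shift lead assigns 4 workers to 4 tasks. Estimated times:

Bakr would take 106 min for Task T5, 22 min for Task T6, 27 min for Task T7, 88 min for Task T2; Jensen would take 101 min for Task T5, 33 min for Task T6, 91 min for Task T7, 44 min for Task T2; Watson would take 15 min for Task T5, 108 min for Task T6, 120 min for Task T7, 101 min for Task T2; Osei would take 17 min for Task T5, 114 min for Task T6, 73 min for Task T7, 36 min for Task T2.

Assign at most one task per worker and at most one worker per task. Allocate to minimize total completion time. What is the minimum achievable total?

This is a one-to-one assignment (minimum-cost bipartite matching).
Optimal: Bakr→Task T7 (27 min), Jensen→Task T6 (33 min), Watson→Task T5 (15 min), Osei→Task T2 (36 min) — total 27+33+15+36 = 111 min.
Column-greedy (each task in turn goes to its cheapest remaining worker) gives 154 min, worse by 43.
Next-best assignment: Bakr→Task T6, Jensen→Task T2, Watson→Task T5, Osei→Task T7 = 154 min.
Swapping Jensen↔Osei (Jensen→Task T2 44 min, Osei→Task T6 114 min) adds 89.

Minimum total: 111 min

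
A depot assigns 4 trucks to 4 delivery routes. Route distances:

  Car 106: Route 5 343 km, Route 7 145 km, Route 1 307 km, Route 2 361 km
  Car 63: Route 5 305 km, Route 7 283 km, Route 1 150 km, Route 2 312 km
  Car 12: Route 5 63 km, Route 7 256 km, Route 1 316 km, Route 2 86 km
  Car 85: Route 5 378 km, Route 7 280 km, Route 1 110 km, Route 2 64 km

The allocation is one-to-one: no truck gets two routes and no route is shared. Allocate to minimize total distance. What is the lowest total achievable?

Minimum total: 422 km

This is a one-to-one assignment (minimum-cost bipartite matching).
Optimal: Car 106→Route 7 (145 km), Car 63→Route 1 (150 km), Car 12→Route 5 (63 km), Car 85→Route 2 (64 km) — total 145+150+63+64 = 422 km.
Column-greedy (each route in turn goes to its cheapest remaining truck) gives 630 km, worse by 208.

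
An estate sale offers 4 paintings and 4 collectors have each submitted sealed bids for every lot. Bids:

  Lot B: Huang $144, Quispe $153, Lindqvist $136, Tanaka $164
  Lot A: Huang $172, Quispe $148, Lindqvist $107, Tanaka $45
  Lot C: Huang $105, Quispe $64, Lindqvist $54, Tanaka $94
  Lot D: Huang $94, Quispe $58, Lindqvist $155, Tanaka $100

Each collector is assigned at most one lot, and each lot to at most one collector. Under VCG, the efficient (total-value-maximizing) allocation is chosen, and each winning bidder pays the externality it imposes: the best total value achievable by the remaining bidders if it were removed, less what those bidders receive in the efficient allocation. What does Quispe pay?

Quispe pays $70.

Efficient allocation: Huang→Lot A ($172), Quispe→Lot B ($153), Lindqvist→Lot D ($155), Tanaka→Lot C ($94); total welfare W = $574.
Quispe receives Lot B at value $153, so the others get W − 153 = $421.
Without Quispe: best allocation of the remaining 3 bidders over all 4 lots is Huang→Lot A ($172), Lindqvist→Lot D ($155), Tanaka→Lot B ($164), total $491.
VCG payment = (others' best without Quispe) − (others' welfare with Quispe) = 491 − 421 = $70.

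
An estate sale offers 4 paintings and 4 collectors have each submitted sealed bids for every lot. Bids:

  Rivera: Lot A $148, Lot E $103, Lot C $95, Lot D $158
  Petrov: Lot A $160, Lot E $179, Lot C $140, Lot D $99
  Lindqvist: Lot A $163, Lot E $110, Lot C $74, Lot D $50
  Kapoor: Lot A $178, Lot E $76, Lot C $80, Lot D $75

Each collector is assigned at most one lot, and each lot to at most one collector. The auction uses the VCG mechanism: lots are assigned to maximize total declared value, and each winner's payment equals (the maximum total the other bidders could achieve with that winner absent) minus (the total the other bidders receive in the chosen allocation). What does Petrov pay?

Efficient allocation: Rivera→Lot D ($158), Petrov→Lot E ($179), Lindqvist→Lot C ($74), Kapoor→Lot A ($178); total welfare W = $589.
Petrov receives Lot E at value $179, so the others get W − 179 = $410.
Without Petrov: best allocation of the remaining 3 bidders over all 4 lots is Rivera→Lot D ($158), Lindqvist→Lot E ($110), Kapoor→Lot A ($178), total $446.
VCG payment = (others' best without Petrov) − (others' welfare with Petrov) = 446 − 410 = $36.

Petrov pays $36.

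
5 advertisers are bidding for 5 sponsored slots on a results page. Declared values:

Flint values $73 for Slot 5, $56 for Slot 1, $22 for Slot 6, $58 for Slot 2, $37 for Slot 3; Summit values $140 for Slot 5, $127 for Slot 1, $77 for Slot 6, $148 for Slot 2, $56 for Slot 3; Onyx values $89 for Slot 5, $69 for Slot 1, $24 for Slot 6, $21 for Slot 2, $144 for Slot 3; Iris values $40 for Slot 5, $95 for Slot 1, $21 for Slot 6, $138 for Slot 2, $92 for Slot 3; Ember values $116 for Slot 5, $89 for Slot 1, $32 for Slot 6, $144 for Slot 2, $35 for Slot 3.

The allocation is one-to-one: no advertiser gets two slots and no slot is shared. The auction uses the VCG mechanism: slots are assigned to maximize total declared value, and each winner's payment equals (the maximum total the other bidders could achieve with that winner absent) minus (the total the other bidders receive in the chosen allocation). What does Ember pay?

Efficient allocation: Flint→Slot 6 ($22), Summit→Slot 1 ($127), Onyx→Slot 3 ($144), Iris→Slot 2 ($138), Ember→Slot 5 ($116); total welfare W = $547.
Ember receives Slot 5 at value $116, so the others get W − 116 = $431.
Without Ember: best allocation of the remaining 4 bidders over all 5 slots is Flint→Slot 5 ($73), Summit→Slot 1 ($127), Onyx→Slot 3 ($144), Iris→Slot 2 ($138), total $482.
VCG payment = (others' best without Ember) − (others' welfare with Ember) = 482 − 431 = $51.

Ember pays $51.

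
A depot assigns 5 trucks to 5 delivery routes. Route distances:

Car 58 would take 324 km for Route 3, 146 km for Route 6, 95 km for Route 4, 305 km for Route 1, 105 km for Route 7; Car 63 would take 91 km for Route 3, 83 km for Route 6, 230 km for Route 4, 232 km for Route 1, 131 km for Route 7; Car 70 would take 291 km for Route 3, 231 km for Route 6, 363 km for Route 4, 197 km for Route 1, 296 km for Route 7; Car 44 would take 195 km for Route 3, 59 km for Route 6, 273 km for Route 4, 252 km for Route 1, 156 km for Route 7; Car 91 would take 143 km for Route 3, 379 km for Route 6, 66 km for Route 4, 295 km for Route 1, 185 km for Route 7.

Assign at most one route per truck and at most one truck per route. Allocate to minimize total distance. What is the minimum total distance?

Optimal: Car 58→Route 7 (105 km), Car 63→Route 3 (91 km), Car 70→Route 1 (197 km), Car 44→Route 6 (59 km), Car 91→Route 4 (66 km) — total 105+91+197+59+66 = 518 km.
Row-greedy (each truck in turn takes its cheapest remaining route) gives 674 km, worse by 156.
Next-best assignment: Car 58→Route 4, Car 63→Route 7, Car 70→Route 1, Car 44→Route 6, Car 91→Route 3 = 625 km.

Min total: 518 km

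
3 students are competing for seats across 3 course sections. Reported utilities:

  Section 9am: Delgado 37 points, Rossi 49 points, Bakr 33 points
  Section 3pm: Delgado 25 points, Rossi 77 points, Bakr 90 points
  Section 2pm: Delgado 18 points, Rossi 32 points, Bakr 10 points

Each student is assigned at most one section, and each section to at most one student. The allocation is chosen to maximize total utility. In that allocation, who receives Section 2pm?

This is a one-to-one assignment (maximum-weight bipartite matching).
Optimal: Delgado→Section 9am (37 points), Rossi→Section 2pm (32 points), Bakr→Section 3pm (90 points) — total 37+32+90 = 159 points.
Column-greedy (each section in turn goes to its best remaining student) gives 157 points, worse by 2.
Rossi's own top section is Section 3pm (77 points), but forcing Rossi→Section 3pm and reassigning the rest optimally gives only 128 points — worse by 31.

Rossi receives Section 2pm.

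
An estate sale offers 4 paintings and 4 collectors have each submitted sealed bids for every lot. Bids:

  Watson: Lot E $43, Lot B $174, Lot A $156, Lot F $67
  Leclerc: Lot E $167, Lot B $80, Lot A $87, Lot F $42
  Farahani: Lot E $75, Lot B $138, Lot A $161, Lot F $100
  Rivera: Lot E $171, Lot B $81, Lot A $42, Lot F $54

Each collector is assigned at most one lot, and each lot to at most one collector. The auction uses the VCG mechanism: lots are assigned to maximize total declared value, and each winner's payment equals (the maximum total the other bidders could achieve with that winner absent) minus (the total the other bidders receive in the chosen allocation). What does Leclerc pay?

Leclerc pays $117.

Efficient allocation: Watson→Lot B ($174), Leclerc→Lot E ($167), Farahani→Lot A ($161), Rivera→Lot F ($54); total welfare W = $556.
Leclerc receives Lot E at value $167, so the others get W − 167 = $389.
Without Leclerc: best allocation of the remaining 3 bidders over all 4 lots is Watson→Lot B ($174), Farahani→Lot A ($161), Rivera→Lot E ($171), total $506.
VCG payment = (others' best without Leclerc) − (others' welfare with Leclerc) = 506 − 389 = $117.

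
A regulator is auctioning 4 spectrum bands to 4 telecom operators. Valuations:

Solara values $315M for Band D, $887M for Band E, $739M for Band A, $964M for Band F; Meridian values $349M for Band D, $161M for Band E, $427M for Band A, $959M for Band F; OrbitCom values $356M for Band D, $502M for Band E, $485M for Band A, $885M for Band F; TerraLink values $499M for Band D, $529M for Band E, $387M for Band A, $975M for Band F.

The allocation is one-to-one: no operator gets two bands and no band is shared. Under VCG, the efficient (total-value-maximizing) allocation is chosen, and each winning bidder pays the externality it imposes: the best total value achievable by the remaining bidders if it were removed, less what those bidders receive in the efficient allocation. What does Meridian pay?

Efficient allocation: Solara→Band E ($887M), Meridian→Band F ($959M), OrbitCom→Band A ($485M), TerraLink→Band D ($499M); total welfare W = $2830M.
Meridian receives Band F at value $959M, so the others get W − 959 = $1871M.
Without Meridian: best allocation of the remaining 3 bidders over all 4 bands is Solara→Band E ($887M), OrbitCom→Band A ($485M), TerraLink→Band F ($975M), total $2347M.
VCG payment = (others' best without Meridian) − (others' welfare with Meridian) = 2347 − 1871 = $476M.

Meridian pays $476M.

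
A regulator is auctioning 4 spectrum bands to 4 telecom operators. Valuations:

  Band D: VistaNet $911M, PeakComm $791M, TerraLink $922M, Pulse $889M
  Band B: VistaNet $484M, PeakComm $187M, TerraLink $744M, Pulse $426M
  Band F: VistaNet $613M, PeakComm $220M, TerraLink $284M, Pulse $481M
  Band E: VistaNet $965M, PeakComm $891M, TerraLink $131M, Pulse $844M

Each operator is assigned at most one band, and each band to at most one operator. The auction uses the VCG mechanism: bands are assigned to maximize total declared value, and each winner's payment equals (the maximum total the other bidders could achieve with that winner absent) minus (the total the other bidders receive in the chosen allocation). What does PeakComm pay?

PeakComm pays $352M.

Efficient allocation: VistaNet→Band F ($613M), PeakComm→Band E ($891M), TerraLink→Band B ($744M), Pulse→Band D ($889M); total welfare W = $3137M.
PeakComm receives Band E at value $891M, so the others get W − 891 = $2246M.
Without PeakComm: best allocation of the remaining 3 bidders over all 4 bands is VistaNet→Band E ($965M), TerraLink→Band B ($744M), Pulse→Band D ($889M), total $2598M.
VCG payment = (others' best without PeakComm) − (others' welfare with PeakComm) = 2598 − 2246 = $352M.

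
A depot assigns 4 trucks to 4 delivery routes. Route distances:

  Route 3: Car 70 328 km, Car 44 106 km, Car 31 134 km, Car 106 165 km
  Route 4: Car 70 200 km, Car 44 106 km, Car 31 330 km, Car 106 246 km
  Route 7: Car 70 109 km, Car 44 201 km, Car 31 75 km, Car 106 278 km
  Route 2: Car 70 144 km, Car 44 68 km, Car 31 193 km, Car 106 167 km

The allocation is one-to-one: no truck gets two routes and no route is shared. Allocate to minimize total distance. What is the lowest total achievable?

Minimum total: 490 km

Optimal: Car 70→Route 2 (144 km), Car 44→Route 4 (106 km), Car 31→Route 7 (75 km), Car 106→Route 3 (165 km) — total 144+106+75+165 = 490 km.
Column-greedy (each route in turn goes to its cheapest remaining truck) gives 548 km, worse by 58.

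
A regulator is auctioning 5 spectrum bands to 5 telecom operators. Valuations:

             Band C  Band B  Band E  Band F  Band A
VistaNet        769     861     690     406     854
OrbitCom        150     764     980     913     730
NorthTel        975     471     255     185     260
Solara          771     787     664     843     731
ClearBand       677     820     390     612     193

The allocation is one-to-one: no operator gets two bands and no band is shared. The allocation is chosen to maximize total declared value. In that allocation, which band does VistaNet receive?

This is the linear assignment problem.
Optimal: VistaNet→Band A ($854M), OrbitCom→Band E ($980M), NorthTel→Band C ($975M), Solara→Band F ($843M), ClearBand→Band B ($820M) — total 854+980+975+843+820 = $4472M.
Max-entry greedy (repeatedly take the single best remaining cell) gives $3852M, worse by 620.
No other one-to-one assignment exceeds $4472M.
VistaNet's own top band is Band B ($861M), but forcing VistaNet→Band B and reassigning the rest optimally gives only $4159M — worse by 313.

VistaNet receives Band A.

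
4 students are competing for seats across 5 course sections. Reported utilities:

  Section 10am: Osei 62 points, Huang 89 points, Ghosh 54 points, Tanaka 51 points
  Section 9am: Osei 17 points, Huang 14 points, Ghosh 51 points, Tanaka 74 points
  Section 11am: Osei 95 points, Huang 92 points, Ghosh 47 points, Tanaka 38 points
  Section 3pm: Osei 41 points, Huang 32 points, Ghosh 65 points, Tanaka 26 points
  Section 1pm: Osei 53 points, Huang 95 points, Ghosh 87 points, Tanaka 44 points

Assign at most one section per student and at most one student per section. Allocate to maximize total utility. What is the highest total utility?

Max total: 345 points

Optimal: Osei→Section 11am (95 points), Huang→Section 10am (89 points), Ghosh→Section 1pm (87 points), Tanaka→Section 9am (74 points) — total 95+89+87+74 = 345 points.
Max-entry greedy (repeatedly take the single best remaining cell) gives 329 points, worse by 16.
Next-best assignment: Osei→Section 11am, Huang→Section 1pm, Ghosh→Section 3pm, Tanaka→Section 9am = 329 points.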